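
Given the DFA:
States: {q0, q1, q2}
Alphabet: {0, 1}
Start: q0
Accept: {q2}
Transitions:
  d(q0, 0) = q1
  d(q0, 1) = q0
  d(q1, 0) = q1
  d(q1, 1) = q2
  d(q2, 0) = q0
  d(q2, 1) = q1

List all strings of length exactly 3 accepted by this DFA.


All strings of length 3: 8 total
Accepted: 2

"001", "101"


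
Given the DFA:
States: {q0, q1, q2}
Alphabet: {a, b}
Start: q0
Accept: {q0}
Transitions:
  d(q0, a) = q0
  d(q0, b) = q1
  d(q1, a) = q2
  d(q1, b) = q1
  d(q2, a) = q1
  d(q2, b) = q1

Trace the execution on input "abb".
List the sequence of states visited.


Input: abb
d(q0, a) = q0
d(q0, b) = q1
d(q1, b) = q1


q0 -> q0 -> q1 -> q1


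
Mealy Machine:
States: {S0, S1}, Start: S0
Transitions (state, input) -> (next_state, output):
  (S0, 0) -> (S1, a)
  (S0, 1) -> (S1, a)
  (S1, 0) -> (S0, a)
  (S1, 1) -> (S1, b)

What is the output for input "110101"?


Step-by-step:
  (S0, 1) -> (S1, a)
  (S1, 1) -> (S1, b)
  (S1, 0) -> (S0, a)
  (S0, 1) -> (S1, a)
  (S1, 0) -> (S0, a)
  (S0, 1) -> (S1, a)

"abaaaa"


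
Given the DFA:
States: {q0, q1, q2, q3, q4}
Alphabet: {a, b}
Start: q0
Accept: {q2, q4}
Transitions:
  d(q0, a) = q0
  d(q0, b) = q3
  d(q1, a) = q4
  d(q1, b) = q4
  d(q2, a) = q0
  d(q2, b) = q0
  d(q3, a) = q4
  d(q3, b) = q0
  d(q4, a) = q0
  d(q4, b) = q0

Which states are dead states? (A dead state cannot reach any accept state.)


Forward reachability from each state:
  q0 -> reaches accept state q4 (live)
  q1 -> reaches accept state q4 (live)
  q2 -> reaches accept state q2 (live)
  q3 -> reaches accept state q4 (live)
  q4 -> reaches accept state q4 (live)

None (all states can reach an accept state)


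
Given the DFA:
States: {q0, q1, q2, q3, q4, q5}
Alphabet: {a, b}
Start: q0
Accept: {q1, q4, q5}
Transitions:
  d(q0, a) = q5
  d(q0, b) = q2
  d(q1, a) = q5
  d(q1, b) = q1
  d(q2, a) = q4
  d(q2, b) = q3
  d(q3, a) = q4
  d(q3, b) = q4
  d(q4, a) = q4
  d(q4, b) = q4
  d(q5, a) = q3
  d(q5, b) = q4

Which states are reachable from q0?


BFS from q0:
  layer 0: {q0}
  layer 1: {q2, q5}
  layer 2: {q3, q4}

{q0, q2, q3, q4, q5}


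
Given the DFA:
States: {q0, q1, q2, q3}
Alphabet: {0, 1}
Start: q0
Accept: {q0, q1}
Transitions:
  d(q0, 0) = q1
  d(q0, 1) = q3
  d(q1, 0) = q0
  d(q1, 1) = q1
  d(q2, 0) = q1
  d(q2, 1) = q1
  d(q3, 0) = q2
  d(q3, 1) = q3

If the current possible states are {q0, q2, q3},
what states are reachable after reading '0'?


Apply transition on '0' from each current state:
  d(q0, 0) = q1
  d(q2, 0) = q1
  d(q3, 0) = q2

{q1, q2}


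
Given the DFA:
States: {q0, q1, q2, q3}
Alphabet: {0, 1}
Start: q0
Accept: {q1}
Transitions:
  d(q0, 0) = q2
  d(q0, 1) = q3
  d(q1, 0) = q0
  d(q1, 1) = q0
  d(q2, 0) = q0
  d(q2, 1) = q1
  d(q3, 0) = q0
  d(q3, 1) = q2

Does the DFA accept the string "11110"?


Trace: q0 -> q3 -> q2 -> q1 -> q0 -> q2
Final state: q2
Accept states: {q1}

No, rejected (final state q2 is not an accept state)


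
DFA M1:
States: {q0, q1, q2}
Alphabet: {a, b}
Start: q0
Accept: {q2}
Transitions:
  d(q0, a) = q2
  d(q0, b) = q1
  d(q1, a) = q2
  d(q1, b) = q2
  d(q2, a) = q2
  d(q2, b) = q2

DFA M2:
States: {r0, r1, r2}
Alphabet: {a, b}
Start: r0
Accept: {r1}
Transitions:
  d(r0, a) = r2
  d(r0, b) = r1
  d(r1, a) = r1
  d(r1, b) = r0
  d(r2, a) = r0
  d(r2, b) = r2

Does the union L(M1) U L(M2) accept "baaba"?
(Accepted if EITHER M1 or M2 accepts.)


M1: final=q2 accepted=True
M2: final=r2 accepted=False

Yes, union accepts


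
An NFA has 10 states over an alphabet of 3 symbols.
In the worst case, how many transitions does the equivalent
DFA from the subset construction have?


Subset construction: one DFA state per subset of NFA states = 2^10 = 1024 states.
Each DFA state has 3 outgoing transitions: 1024 * 3 = 3072

3072


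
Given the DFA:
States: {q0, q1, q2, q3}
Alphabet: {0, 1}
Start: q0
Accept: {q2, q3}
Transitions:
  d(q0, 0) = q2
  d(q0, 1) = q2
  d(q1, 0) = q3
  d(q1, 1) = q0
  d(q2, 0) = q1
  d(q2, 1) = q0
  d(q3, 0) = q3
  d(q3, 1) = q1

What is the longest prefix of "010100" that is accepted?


Run the DFA, marking each prefix where the state is accepting:
  "" -> q0 [reject]
  "0" -> q2 [accept]
  "01" -> q0 [reject]
  "010" -> q2 [accept]
  "0101" -> q0 [reject]
  "01010" -> q2 [accept]
  "010100" -> q1 [reject]

"01010"


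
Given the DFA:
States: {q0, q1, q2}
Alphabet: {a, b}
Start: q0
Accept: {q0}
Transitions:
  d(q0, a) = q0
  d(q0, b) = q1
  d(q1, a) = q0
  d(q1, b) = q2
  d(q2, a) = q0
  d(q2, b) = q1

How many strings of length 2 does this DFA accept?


Enumerating all length-2 strings:
  "aa" -> q0 [accept]
  "ab" -> q1 [reject]
  "ba" -> q0 [accept]
  "bb" -> q2 [reject]

2 out of 4


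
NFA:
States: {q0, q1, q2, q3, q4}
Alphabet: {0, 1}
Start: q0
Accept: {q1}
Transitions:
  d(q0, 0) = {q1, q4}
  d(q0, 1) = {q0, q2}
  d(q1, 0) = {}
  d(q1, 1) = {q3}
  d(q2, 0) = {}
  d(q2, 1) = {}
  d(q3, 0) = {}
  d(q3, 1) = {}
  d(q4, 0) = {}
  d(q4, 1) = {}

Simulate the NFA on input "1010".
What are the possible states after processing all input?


Start: {q0}
  --1--> {q0, q2}
  --0--> {q1, q4}
  --1--> {q3}
  --0--> {}

{} (empty set, no valid transitions)


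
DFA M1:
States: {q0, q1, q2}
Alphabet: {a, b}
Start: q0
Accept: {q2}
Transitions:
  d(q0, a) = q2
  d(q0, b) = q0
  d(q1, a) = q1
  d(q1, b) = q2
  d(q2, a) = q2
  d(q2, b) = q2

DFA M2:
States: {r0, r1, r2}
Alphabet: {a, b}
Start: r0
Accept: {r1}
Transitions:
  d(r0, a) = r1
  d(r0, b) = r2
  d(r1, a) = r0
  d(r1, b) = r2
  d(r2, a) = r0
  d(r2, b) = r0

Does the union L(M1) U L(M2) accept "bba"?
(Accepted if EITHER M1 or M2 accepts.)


M1: final=q2 accepted=True
M2: final=r1 accepted=True

Yes, union accepts


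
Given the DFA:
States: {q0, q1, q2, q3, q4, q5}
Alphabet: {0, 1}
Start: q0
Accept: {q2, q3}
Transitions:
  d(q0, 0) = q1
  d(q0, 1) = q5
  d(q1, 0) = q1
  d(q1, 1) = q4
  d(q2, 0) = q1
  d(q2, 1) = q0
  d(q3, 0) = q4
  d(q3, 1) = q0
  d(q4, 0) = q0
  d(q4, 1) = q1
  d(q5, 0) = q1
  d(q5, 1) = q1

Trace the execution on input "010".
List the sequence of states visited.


Input: 010
d(q0, 0) = q1
d(q1, 1) = q4
d(q4, 0) = q0


q0 -> q1 -> q4 -> q0


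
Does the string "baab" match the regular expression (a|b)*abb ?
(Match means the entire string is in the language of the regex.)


|string| = 4; first = 'b'; last = 'b'

No, "baab" does not match (a|b)*abb


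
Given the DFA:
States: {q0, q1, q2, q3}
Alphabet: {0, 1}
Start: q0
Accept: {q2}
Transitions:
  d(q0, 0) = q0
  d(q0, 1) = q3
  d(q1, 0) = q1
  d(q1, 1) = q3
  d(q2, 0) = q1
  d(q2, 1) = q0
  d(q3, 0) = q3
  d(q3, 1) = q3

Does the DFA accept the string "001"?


Trace: q0 -> q0 -> q0 -> q3
Final state: q3
Accept states: {q2}

No, rejected (final state q3 is not an accept state)


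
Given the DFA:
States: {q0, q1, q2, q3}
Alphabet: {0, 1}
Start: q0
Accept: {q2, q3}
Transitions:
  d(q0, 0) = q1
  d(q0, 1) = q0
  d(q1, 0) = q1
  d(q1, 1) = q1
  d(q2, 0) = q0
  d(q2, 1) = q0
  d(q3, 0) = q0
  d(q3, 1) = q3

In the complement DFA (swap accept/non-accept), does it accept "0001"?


Trace: q0 -> q1 -> q1 -> q1 -> q1
Final: q1
Original accept: {q2, q3}
Complement: q1 is not in original accept

Yes, complement accepts (original rejects)


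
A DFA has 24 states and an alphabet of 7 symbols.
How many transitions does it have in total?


Each state has exactly one transition per symbol.
24 * 7 = 168

168


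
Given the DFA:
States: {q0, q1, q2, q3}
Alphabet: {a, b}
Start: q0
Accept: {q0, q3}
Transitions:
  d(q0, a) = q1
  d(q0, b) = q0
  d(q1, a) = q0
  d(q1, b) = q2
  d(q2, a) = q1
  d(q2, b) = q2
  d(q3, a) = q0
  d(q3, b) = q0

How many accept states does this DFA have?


Accept states listed: {q0, q3}
Counting: q0(1) q3(2)

2


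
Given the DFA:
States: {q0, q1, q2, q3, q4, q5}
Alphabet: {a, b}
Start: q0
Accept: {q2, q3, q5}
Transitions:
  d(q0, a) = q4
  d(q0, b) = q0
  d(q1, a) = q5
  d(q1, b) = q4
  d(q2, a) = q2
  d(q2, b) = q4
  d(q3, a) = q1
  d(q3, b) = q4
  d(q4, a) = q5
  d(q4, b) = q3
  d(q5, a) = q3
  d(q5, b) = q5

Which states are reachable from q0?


BFS from q0:
  layer 0: {q0}
  layer 1: {q4}
  layer 2: {q3, q5}
  layer 3: {q1}

{q0, q1, q3, q4, q5}


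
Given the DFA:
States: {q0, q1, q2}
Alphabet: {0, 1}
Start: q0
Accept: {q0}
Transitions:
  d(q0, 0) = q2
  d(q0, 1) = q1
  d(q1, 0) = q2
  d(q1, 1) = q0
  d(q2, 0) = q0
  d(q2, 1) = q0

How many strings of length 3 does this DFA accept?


Enumerating all length-3 strings:
  "000" -> q2 [reject]
  "001" -> q1 [reject]
  "010" -> q2 [reject]
  "011" -> q1 [reject]
  "100" -> q0 [accept]
  "101" -> q0 [accept]
  "110" -> q2 [reject]
  "111" -> q1 [reject]

2 out of 8


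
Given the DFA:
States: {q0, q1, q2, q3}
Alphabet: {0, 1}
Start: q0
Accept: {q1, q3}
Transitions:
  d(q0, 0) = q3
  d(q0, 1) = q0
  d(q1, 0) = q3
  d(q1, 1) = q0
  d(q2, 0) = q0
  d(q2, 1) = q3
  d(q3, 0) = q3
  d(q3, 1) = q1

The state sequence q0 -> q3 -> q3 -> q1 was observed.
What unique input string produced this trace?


Trace back each transition to find the symbol:
  q0 --[0]--> q3
  q3 --[0]--> q3
  q3 --[1]--> q1

"001"


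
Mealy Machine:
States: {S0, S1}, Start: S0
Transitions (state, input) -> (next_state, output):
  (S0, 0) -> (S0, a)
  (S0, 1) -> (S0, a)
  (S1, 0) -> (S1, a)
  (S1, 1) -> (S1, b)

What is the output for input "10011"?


Step-by-step:
  (S0, 1) -> (S0, a)
  (S0, 0) -> (S0, a)
  (S0, 0) -> (S0, a)
  (S0, 1) -> (S0, a)
  (S0, 1) -> (S0, a)

"aaaaa"


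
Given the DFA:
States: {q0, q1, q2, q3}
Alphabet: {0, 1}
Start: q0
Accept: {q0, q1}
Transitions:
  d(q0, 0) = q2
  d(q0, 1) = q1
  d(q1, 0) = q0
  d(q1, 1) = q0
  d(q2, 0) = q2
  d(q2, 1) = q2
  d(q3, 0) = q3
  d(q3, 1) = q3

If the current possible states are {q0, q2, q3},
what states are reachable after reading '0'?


Apply transition on '0' from each current state:
  d(q0, 0) = q2
  d(q2, 0) = q2
  d(q3, 0) = q3

{q2, q3}


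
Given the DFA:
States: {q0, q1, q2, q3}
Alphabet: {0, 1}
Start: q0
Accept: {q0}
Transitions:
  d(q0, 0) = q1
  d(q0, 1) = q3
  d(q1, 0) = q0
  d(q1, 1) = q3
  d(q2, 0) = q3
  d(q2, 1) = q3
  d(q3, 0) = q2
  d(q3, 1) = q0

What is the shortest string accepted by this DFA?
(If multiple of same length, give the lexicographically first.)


BFS by string length (lex-first path to each state shown):
  len 0: q0<-""
Found accept state at length 0.

"" (empty string)


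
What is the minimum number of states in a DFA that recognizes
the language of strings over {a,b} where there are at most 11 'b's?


States: count = 0, 1, ..., 11 (all accepting; 12 states), plus a dead state for count > 11.
Total: 12 + 1 = 13.

13


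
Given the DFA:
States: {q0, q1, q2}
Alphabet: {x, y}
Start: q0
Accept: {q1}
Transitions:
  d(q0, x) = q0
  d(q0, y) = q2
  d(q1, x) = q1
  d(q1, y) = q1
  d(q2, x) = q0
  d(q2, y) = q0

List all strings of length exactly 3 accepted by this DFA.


All strings of length 3: 8 total
Accepted: 0

None


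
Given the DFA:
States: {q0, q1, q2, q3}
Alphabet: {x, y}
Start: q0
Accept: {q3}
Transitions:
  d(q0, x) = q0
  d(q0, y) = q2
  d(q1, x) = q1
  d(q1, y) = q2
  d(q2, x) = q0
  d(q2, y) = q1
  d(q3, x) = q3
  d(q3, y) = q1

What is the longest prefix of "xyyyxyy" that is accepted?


Run the DFA, marking each prefix where the state is accepting:
  "" -> q0 [reject]
  "x" -> q0 [reject]
  "xy" -> q2 [reject]
  "xyy" -> q1 [reject]
  "xyyy" -> q2 [reject]
  "xyyyx" -> q0 [reject]
  "xyyyxy" -> q2 [reject]
  "xyyyxyy" -> q1 [reject]

No prefix is accepted


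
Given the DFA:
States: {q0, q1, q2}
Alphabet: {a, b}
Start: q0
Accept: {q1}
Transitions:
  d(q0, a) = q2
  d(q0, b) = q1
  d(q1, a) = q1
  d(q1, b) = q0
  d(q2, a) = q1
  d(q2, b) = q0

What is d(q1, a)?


Looking up transition d(q1, a)

q1


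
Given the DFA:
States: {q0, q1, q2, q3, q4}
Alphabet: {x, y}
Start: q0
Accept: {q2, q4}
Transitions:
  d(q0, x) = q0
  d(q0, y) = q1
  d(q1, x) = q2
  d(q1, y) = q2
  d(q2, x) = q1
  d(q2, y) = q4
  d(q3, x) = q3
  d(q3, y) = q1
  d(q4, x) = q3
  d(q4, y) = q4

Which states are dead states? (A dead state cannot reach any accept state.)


Forward reachability from each state:
  q0 -> reaches accept state q2 (live)
  q1 -> reaches accept state q2 (live)
  q2 -> reaches accept state q2 (live)
  q3 -> reaches accept state q2 (live)
  q4 -> reaches accept state q2 (live)

None (all states can reach an accept state)


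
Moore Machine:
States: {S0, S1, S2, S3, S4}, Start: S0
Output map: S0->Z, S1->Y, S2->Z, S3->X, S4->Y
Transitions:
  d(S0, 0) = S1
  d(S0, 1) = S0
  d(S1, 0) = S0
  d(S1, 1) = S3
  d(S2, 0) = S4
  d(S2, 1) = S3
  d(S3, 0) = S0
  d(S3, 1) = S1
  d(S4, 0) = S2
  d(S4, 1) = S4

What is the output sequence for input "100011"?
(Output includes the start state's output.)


Start: S0 (output Z)
  --1--> S0 (output Z)
  --0--> S1 (output Y)
  --0--> S0 (output Z)
  --0--> S1 (output Y)
  --1--> S3 (output X)
  --1--> S1 (output Y)

"ZZYZYXY"


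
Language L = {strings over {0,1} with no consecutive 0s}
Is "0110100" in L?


'00' occurs at index 5

No, "0110100" is not in L


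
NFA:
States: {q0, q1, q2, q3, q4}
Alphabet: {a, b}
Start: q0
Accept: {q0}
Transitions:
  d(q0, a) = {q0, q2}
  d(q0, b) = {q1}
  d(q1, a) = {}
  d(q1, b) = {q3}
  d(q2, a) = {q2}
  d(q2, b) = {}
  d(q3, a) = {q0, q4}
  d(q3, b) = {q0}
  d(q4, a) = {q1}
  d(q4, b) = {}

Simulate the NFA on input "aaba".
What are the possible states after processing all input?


Start: {q0}
  --a--> {q0, q2}
  --a--> {q0, q2}
  --b--> {q1}
  --a--> {}

{} (empty set, no valid transitions)


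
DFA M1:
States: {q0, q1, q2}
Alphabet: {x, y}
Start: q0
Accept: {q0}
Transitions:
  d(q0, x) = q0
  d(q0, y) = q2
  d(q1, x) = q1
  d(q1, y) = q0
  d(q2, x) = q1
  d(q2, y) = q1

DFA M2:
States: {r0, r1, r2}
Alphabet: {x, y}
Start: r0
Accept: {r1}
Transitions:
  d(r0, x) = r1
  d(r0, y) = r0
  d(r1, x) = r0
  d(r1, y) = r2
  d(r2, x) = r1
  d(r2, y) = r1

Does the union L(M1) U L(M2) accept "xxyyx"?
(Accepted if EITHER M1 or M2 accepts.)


M1: final=q1 accepted=False
M2: final=r1 accepted=True

Yes, union accepts


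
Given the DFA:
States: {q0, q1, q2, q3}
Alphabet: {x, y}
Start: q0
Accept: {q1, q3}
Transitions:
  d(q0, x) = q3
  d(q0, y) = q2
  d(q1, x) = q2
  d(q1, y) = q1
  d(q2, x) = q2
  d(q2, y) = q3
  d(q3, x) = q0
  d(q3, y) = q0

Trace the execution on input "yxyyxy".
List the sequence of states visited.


Input: yxyyxy
d(q0, y) = q2
d(q2, x) = q2
d(q2, y) = q3
d(q3, y) = q0
d(q0, x) = q3
d(q3, y) = q0


q0 -> q2 -> q2 -> q3 -> q0 -> q3 -> q0


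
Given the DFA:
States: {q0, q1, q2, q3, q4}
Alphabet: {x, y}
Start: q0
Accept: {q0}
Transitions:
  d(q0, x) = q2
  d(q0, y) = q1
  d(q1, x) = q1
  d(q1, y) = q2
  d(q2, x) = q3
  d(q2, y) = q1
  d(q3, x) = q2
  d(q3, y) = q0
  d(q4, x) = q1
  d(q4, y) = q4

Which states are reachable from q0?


BFS from q0:
  layer 0: {q0}
  layer 1: {q1, q2}
  layer 2: {q3}

{q0, q1, q2, q3}


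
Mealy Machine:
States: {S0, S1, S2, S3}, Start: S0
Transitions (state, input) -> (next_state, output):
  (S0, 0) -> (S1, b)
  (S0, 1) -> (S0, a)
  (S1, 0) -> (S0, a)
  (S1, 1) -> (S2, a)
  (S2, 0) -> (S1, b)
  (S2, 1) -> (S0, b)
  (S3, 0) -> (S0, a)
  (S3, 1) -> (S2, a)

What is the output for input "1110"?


Step-by-step:
  (S0, 1) -> (S0, a)
  (S0, 1) -> (S0, a)
  (S0, 1) -> (S0, a)
  (S0, 0) -> (S1, b)

"aaab"


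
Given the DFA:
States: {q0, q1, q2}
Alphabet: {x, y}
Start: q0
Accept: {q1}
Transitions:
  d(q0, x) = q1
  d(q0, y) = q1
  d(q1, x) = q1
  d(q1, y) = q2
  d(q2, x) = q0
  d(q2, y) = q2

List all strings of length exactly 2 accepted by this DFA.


All strings of length 2: 4 total
Accepted: 2

"xx", "yx"


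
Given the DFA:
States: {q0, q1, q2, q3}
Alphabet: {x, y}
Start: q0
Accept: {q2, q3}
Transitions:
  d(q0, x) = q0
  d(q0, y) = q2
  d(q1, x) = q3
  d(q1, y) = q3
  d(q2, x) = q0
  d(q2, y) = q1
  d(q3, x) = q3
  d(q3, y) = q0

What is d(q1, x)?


Looking up transition d(q1, x)

q3


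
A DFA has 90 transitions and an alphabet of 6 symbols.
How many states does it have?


Each state has exactly one transition per symbol.
states = transitions / |alphabet| = 90 / 6 = 15

15


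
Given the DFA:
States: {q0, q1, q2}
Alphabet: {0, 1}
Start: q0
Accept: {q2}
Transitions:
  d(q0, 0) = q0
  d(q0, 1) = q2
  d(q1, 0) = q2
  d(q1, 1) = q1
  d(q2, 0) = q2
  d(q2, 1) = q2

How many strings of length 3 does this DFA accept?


Enumerating all length-3 strings:
  "000" -> q0 [reject]
  "001" -> q2 [accept]
  "010" -> q2 [accept]
  "011" -> q2 [accept]
  "100" -> q2 [accept]
  "101" -> q2 [accept]
  "110" -> q2 [accept]
  "111" -> q2 [accept]

7 out of 8


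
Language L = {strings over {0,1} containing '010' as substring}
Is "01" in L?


'010' does not occur

No, "01" is not in L


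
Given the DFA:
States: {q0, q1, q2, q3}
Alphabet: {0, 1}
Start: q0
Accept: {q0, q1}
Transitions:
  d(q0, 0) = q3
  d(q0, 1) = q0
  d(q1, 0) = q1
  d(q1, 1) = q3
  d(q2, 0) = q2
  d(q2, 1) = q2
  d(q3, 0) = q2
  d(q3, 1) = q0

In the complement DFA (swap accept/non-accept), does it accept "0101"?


Trace: q0 -> q3 -> q0 -> q3 -> q0
Final: q0
Original accept: {q0, q1}
Complement: q0 is in original accept

No, complement rejects (original accepts)


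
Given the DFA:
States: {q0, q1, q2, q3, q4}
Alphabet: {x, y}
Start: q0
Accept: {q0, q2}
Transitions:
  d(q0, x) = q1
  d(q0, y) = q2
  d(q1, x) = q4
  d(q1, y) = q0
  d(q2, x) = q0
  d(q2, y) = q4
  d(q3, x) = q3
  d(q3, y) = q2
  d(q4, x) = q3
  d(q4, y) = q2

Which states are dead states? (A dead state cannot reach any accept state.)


Forward reachability from each state:
  q0 -> reaches accept state q0 (live)
  q1 -> reaches accept state q0 (live)
  q2 -> reaches accept state q0 (live)
  q3 -> reaches accept state q0 (live)
  q4 -> reaches accept state q0 (live)

None (all states can reach an accept state)


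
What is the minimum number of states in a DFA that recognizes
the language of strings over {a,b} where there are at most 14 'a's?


States: count = 0, 1, ..., 14 (all accepting; 15 states), plus a dead state for count > 14.
Total: 15 + 1 = 16.

16


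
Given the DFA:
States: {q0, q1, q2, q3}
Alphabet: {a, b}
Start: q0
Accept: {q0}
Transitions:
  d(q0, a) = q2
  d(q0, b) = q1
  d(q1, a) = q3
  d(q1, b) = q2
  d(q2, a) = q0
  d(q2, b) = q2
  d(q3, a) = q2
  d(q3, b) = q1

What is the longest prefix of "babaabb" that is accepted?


Run the DFA, marking each prefix where the state is accepting:
  "" -> q0 [accept]
  "b" -> q1 [reject]
  "ba" -> q3 [reject]
  "bab" -> q1 [reject]
  "baba" -> q3 [reject]
  "babaa" -> q2 [reject]
  "babaab" -> q2 [reject]
  "babaabb" -> q2 [reject]

""


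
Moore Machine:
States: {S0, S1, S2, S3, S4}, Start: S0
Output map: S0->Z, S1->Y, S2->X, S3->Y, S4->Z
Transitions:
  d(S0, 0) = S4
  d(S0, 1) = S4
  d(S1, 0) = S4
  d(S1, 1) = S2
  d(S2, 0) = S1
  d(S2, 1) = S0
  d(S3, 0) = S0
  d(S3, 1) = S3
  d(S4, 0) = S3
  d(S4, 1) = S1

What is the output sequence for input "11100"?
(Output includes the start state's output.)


Start: S0 (output Z)
  --1--> S4 (output Z)
  --1--> S1 (output Y)
  --1--> S2 (output X)
  --0--> S1 (output Y)
  --0--> S4 (output Z)

"ZZYXYZ"


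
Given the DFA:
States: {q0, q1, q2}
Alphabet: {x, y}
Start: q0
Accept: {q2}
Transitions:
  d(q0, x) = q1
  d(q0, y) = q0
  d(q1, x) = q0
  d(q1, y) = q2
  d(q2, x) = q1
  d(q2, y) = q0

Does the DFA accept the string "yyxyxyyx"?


Trace: q0 -> q0 -> q0 -> q1 -> q2 -> q1 -> q2 -> q0 -> q1
Final state: q1
Accept states: {q2}

No, rejected (final state q1 is not an accept state)


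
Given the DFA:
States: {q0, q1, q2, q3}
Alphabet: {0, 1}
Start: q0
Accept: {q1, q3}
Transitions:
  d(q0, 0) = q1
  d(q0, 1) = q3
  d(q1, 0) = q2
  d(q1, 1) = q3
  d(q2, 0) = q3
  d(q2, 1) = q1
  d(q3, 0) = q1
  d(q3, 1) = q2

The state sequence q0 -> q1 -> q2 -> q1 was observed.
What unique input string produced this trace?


Trace back each transition to find the symbol:
  q0 --[0]--> q1
  q1 --[0]--> q2
  q2 --[1]--> q1

"001"


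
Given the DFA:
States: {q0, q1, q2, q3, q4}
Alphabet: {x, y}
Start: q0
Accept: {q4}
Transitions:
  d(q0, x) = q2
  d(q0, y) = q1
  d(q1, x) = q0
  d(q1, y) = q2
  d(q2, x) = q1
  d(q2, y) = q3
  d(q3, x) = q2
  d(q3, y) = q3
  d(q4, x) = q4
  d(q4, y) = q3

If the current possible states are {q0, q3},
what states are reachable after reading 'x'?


Apply transition on 'x' from each current state:
  d(q0, x) = q2
  d(q3, x) = q2

{q2}


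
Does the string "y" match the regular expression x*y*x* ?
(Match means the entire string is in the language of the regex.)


|string| = 1; first = 'y'; last = 'y'

Yes, "y" matches x*y*x*


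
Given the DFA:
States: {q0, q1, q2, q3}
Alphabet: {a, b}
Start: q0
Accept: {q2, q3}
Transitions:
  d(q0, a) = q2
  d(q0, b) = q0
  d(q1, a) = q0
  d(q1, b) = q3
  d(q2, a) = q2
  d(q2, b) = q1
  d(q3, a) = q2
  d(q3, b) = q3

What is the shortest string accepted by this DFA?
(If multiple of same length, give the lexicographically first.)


BFS by string length (lex-first path to each state shown):
  len 0: q0<-""
  len 1: q0<-"b", q2<-"a"
Found accept state at length 1.

"a"


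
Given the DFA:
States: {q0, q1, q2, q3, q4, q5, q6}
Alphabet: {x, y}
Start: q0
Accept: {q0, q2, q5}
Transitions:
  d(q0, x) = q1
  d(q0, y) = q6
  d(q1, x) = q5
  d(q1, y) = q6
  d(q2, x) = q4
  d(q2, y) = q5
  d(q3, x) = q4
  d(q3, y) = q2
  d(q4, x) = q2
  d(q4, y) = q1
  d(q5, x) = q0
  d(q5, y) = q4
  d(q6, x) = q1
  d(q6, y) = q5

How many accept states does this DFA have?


Accept states listed: {q0, q2, q5}
Counting: q0(1) q2(2) q5(3)

3


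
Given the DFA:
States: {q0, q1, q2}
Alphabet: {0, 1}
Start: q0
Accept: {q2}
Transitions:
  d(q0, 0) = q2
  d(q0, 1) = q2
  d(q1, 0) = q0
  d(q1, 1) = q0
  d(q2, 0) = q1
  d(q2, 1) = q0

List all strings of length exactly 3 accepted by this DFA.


All strings of length 3: 8 total
Accepted: 4

"010", "011", "110", "111"


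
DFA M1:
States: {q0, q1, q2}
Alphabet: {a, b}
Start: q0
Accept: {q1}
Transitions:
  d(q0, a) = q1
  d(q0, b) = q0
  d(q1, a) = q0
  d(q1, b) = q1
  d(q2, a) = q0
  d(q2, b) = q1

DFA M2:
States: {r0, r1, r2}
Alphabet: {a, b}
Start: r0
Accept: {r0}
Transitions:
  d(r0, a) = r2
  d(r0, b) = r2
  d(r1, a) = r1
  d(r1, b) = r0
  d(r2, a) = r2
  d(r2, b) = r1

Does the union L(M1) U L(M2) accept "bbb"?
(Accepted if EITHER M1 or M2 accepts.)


M1: final=q0 accepted=False
M2: final=r0 accepted=True

Yes, union accepts


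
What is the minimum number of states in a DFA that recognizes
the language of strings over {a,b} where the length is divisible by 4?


States track (length) mod 4.
Need 4 states: one per remainder 0..3; accept = remainder 0.

4


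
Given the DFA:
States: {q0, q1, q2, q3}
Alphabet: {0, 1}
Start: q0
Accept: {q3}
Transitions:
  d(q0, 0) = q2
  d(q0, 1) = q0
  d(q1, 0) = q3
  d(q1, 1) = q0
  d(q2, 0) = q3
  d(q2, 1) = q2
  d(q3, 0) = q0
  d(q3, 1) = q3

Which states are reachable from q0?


BFS from q0:
  layer 0: {q0}
  layer 1: {q2}
  layer 2: {q3}

{q0, q2, q3}


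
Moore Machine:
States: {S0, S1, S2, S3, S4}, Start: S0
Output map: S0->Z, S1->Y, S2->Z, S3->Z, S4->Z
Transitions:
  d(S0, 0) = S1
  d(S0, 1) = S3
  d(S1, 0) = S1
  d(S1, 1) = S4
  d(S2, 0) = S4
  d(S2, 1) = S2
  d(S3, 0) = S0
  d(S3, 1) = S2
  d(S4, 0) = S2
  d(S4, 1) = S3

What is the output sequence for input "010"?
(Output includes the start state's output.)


Start: S0 (output Z)
  --0--> S1 (output Y)
  --1--> S4 (output Z)
  --0--> S2 (output Z)

"ZYZZ"


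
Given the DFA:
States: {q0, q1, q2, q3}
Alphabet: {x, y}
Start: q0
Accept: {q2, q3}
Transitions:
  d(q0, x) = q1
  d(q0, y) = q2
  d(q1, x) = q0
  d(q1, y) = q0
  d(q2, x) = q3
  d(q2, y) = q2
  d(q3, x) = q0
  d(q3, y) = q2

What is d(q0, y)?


Looking up transition d(q0, y)

q2


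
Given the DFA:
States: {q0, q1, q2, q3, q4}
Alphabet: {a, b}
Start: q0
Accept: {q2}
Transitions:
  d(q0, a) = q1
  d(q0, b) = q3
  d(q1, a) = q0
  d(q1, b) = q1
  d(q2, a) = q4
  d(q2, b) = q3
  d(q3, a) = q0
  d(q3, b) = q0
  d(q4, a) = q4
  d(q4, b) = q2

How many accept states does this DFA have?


Accept states listed: {q2}
Counting: q2(1)

1


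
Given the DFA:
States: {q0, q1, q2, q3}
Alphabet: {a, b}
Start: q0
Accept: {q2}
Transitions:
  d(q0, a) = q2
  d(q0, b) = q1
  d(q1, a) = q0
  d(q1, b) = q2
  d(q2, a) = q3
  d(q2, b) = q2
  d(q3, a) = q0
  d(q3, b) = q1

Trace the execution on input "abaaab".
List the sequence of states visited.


Input: abaaab
d(q0, a) = q2
d(q2, b) = q2
d(q2, a) = q3
d(q3, a) = q0
d(q0, a) = q2
d(q2, b) = q2


q0 -> q2 -> q2 -> q3 -> q0 -> q2 -> q2


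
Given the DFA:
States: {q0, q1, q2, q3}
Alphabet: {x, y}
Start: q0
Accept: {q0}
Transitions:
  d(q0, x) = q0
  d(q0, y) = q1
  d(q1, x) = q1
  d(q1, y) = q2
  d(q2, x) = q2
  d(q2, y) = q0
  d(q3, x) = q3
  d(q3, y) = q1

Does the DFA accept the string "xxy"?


Trace: q0 -> q0 -> q0 -> q1
Final state: q1
Accept states: {q0}

No, rejected (final state q1 is not an accept state)


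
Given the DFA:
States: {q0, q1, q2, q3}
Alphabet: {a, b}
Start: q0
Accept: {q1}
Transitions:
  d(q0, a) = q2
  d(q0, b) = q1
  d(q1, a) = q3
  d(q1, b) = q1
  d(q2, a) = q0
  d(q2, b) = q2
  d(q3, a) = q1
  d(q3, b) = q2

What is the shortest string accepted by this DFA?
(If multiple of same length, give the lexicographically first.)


BFS by string length (lex-first path to each state shown):
  len 0: q0<-""
  len 1: q1<-"b", q2<-"a"
Found accept state at length 1.

"b"


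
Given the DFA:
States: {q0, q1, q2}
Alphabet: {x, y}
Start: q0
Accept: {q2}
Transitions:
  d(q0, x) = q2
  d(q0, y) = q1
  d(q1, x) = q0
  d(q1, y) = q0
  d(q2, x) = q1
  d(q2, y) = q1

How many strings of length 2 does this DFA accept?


Enumerating all length-2 strings:
  "xx" -> q1 [reject]
  "xy" -> q1 [reject]
  "yx" -> q0 [reject]
  "yy" -> q0 [reject]

0 out of 4


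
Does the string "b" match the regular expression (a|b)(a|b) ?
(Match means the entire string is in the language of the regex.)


|string| = 1; first = 'b'; last = 'b'

No, "b" does not match (a|b)(a|b)


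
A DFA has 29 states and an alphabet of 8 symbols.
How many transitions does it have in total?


Each state has exactly one transition per symbol.
29 * 8 = 232

232


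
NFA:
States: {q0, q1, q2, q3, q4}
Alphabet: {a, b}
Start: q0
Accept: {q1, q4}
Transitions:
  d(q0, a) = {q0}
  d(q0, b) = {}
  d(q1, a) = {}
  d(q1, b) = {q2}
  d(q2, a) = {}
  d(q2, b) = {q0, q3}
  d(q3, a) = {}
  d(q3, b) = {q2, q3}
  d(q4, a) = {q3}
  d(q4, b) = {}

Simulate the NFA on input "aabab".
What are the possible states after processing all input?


Start: {q0}
  --a--> {q0}
  --a--> {q0}
  --b--> {}
  --a--> {}
  --b--> {}

{} (empty set, no valid transitions)


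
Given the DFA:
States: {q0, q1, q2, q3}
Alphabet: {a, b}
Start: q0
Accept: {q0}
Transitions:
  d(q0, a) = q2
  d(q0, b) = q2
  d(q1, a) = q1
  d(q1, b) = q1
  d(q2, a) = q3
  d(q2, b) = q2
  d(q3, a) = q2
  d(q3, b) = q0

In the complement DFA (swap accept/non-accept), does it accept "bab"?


Trace: q0 -> q2 -> q3 -> q0
Final: q0
Original accept: {q0}
Complement: q0 is in original accept

No, complement rejects (original accepts)


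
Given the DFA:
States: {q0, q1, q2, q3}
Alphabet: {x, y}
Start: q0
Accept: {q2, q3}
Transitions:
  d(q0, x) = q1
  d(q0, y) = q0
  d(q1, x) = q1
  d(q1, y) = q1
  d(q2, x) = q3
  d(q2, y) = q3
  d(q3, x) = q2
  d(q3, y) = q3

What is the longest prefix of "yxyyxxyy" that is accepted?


Run the DFA, marking each prefix where the state is accepting:
  "" -> q0 [reject]
  "y" -> q0 [reject]
  "yx" -> q1 [reject]
  "yxy" -> q1 [reject]
  "yxyy" -> q1 [reject]
  "yxyyx" -> q1 [reject]
  "yxyyxx" -> q1 [reject]
  "yxyyxxy" -> q1 [reject]
  "yxyyxxyy" -> q1 [reject]

No prefix is accepted


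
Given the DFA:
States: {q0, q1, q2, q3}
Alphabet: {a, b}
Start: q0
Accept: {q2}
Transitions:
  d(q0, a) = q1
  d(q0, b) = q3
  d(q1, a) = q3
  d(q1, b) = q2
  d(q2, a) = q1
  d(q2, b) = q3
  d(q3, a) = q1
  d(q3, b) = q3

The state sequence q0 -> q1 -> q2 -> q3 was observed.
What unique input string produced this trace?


Trace back each transition to find the symbol:
  q0 --[a]--> q1
  q1 --[b]--> q2
  q2 --[b]--> q3

"abb"


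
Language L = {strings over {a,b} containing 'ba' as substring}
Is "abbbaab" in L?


'ba' occurs at index 3

Yes, "abbbaab" is in L


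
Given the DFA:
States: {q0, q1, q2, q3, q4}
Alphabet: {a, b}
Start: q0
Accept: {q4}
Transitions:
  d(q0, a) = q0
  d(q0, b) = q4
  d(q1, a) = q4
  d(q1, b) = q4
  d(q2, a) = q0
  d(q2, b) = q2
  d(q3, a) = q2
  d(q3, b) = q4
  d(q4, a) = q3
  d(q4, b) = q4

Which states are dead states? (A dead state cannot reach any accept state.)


Forward reachability from each state:
  q0 -> reaches accept state q4 (live)
  q1 -> reaches accept state q4 (live)
  q2 -> reaches accept state q4 (live)
  q3 -> reaches accept state q4 (live)
  q4 -> reaches accept state q4 (live)

None (all states can reach an accept state)


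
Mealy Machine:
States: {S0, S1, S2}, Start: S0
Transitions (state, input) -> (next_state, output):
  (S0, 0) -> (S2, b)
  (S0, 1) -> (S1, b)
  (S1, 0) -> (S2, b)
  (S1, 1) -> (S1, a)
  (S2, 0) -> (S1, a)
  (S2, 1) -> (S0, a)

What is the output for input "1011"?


Step-by-step:
  (S0, 1) -> (S1, b)
  (S1, 0) -> (S2, b)
  (S2, 1) -> (S0, a)
  (S0, 1) -> (S1, b)

"bbab"


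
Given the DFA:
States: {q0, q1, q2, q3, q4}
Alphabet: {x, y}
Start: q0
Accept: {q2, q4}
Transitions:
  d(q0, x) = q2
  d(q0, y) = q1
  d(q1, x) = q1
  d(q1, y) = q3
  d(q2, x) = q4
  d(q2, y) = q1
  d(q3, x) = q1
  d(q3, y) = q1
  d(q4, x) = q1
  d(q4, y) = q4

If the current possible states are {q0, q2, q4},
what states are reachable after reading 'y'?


Apply transition on 'y' from each current state:
  d(q0, y) = q1
  d(q2, y) = q1
  d(q4, y) = q4

{q1, q4}


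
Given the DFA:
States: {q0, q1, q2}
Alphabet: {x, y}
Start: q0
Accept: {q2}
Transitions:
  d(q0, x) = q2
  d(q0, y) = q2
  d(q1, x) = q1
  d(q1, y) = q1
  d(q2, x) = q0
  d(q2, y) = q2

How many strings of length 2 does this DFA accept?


Enumerating all length-2 strings:
  "xx" -> q0 [reject]
  "xy" -> q2 [accept]
  "yx" -> q0 [reject]
  "yy" -> q2 [accept]

2 out of 4


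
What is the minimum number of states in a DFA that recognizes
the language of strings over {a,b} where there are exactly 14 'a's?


States: count = 0, 1, ..., 14 (that's 15 states), plus a dead state for count > 14.
Total: 15 + 1 = 16. Accept = count-14 state.

16


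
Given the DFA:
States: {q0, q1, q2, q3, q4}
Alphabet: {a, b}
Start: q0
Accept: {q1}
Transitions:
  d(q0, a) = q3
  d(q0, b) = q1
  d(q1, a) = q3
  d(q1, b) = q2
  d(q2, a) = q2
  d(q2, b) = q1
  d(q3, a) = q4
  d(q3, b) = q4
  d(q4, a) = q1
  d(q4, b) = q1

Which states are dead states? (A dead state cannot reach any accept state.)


Forward reachability from each state:
  q0 -> reaches accept state q1 (live)
  q1 -> reaches accept state q1 (live)
  q2 -> reaches accept state q1 (live)
  q3 -> reaches accept state q1 (live)
  q4 -> reaches accept state q1 (live)

None (all states can reach an accept state)


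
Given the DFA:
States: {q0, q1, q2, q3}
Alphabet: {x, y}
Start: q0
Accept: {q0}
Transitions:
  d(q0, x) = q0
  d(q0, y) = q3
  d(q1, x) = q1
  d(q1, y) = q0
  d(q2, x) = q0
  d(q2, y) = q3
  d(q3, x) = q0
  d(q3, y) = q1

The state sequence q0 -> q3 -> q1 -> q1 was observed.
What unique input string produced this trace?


Trace back each transition to find the symbol:
  q0 --[y]--> q3
  q3 --[y]--> q1
  q1 --[x]--> q1

"yyx"


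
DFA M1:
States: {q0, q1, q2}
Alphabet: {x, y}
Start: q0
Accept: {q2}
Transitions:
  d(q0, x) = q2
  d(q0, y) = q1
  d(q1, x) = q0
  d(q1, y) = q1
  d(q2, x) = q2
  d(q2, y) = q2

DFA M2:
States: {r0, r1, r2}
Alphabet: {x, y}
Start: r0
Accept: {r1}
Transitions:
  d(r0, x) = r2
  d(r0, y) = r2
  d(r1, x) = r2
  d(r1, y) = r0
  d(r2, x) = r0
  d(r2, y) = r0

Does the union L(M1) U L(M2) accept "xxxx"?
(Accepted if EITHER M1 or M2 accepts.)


M1: final=q2 accepted=True
M2: final=r0 accepted=False

Yes, union accepts


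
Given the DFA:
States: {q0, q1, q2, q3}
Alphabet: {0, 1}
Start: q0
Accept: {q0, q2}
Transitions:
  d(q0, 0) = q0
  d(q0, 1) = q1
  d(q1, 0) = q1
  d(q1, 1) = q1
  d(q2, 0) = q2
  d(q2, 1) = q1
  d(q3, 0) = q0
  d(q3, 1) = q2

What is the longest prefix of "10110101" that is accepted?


Run the DFA, marking each prefix where the state is accepting:
  "" -> q0 [accept]
  "1" -> q1 [reject]
  "10" -> q1 [reject]
  "101" -> q1 [reject]
  "1011" -> q1 [reject]
  "10110" -> q1 [reject]
  "101101" -> q1 [reject]
  "1011010" -> q1 [reject]
  "10110101" -> q1 [reject]

""


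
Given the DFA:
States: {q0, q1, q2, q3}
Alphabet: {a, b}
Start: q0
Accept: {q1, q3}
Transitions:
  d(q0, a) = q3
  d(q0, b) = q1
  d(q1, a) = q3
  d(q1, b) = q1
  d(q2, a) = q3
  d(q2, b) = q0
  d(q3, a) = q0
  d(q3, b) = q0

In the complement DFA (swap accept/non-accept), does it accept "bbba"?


Trace: q0 -> q1 -> q1 -> q1 -> q3
Final: q3
Original accept: {q1, q3}
Complement: q3 is in original accept

No, complement rejects (original accepts)


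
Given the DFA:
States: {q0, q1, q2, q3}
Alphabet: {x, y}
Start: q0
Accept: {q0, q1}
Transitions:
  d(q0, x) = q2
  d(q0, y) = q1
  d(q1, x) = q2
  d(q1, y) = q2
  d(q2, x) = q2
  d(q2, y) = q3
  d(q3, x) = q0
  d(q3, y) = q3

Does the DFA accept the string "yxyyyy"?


Trace: q0 -> q1 -> q2 -> q3 -> q3 -> q3 -> q3
Final state: q3
Accept states: {q0, q1}

No, rejected (final state q3 is not an accept state)


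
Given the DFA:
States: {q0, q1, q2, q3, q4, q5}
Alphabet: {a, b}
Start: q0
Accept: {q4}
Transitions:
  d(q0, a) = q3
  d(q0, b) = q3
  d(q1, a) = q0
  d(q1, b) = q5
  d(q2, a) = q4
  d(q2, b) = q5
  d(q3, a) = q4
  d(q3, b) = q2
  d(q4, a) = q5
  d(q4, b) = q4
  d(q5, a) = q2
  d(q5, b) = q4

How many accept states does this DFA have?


Accept states listed: {q4}
Counting: q4(1)

1


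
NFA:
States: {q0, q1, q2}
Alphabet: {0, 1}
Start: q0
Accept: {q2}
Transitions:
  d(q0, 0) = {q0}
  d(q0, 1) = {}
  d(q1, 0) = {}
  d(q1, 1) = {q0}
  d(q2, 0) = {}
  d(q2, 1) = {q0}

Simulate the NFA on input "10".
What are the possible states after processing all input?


Start: {q0}
  --1--> {}
  --0--> {}

{} (empty set, no valid transitions)


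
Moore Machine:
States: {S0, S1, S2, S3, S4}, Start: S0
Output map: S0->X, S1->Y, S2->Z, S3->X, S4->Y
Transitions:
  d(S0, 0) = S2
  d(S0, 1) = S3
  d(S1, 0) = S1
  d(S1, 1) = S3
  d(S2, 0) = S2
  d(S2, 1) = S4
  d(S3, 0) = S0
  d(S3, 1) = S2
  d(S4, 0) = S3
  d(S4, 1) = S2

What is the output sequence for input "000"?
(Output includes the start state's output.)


Start: S0 (output X)
  --0--> S2 (output Z)
  --0--> S2 (output Z)
  --0--> S2 (output Z)

"XZZZ"


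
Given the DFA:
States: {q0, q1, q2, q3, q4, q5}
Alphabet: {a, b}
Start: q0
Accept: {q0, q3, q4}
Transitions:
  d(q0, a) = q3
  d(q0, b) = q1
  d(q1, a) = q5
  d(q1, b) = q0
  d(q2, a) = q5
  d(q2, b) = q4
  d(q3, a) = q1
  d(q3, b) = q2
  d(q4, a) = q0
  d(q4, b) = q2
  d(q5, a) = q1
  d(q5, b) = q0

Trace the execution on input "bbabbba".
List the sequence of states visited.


Input: bbabbba
d(q0, b) = q1
d(q1, b) = q0
d(q0, a) = q3
d(q3, b) = q2
d(q2, b) = q4
d(q4, b) = q2
d(q2, a) = q5


q0 -> q1 -> q0 -> q3 -> q2 -> q4 -> q2 -> q5


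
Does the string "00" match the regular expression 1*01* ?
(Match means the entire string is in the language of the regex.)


|string| = 2; first = '0'; last = '0'

No, "00" does not match 1*01*


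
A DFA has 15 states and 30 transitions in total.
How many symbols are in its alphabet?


Each state has exactly one transition per symbol.
|alphabet| = transitions / states = 30 / 15 = 2

2


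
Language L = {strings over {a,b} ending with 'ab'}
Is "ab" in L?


last two symbols = 'ab'

Yes, "ab" is in L


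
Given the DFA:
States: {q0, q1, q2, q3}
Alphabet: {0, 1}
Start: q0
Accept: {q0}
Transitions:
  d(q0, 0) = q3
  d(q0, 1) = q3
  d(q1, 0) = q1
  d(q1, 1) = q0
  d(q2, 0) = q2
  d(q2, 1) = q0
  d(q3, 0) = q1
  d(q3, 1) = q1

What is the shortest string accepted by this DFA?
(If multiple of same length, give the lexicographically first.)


BFS by string length (lex-first path to each state shown):
  len 0: q0<-""
Found accept state at length 0.

"" (empty string)


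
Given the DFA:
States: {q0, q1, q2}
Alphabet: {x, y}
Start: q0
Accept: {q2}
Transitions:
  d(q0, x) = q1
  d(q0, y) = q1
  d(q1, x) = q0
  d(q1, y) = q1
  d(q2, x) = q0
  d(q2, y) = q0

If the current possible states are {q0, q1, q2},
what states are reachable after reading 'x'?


Apply transition on 'x' from each current state:
  d(q0, x) = q1
  d(q1, x) = q0
  d(q2, x) = q0

{q0, q1}


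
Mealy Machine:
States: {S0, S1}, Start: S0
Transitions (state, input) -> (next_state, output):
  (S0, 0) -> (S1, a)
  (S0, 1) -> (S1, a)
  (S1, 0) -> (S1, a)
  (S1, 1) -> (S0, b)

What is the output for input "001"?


Step-by-step:
  (S0, 0) -> (S1, a)
  (S1, 0) -> (S1, a)
  (S1, 1) -> (S0, b)

"aab"


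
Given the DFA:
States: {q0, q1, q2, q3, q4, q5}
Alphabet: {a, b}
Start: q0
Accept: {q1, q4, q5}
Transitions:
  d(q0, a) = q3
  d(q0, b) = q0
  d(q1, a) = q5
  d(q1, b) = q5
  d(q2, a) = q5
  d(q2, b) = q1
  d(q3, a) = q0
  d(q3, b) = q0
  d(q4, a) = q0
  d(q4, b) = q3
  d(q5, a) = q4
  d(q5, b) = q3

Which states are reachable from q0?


BFS from q0:
  layer 0: {q0}
  layer 1: {q3}

{q0, q3}


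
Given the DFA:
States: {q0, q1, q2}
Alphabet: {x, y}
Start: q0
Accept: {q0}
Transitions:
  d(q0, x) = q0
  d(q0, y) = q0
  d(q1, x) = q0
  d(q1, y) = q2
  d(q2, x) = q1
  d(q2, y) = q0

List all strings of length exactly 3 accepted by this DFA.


All strings of length 3: 8 total
Accepted: 8

"xxx", "xxy", "xyx", "xyy", "yxx", "yxy", "yyx", "yyy"


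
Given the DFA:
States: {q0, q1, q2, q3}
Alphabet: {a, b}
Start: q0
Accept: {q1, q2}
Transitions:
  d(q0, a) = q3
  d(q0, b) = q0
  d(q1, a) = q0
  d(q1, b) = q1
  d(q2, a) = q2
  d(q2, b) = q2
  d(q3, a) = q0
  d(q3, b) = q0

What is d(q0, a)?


Looking up transition d(q0, a)

q3


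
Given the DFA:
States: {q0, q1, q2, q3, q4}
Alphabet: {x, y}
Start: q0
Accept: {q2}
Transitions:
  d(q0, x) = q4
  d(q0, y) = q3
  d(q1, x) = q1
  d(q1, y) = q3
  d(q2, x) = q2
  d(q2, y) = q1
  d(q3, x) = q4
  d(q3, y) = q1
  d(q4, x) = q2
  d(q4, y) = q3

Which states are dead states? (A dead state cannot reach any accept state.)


Forward reachability from each state:
  q0 -> reaches accept state q2 (live)
  q1 -> reaches accept state q2 (live)
  q2 -> reaches accept state q2 (live)
  q3 -> reaches accept state q2 (live)
  q4 -> reaches accept state q2 (live)

None (all states can reach an accept state)


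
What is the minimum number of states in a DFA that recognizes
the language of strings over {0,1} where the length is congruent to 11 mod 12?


States track (length) mod 12.
Need 12 states: one per remainder 0..11; accept = remainder 11.

12


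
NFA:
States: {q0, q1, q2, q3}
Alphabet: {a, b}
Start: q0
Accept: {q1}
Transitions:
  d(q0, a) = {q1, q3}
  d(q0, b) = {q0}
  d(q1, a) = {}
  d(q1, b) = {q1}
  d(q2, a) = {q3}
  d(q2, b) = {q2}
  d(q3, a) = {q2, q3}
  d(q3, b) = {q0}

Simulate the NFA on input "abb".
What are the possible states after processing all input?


Start: {q0}
  --a--> {q1, q3}
  --b--> {q0, q1}
  --b--> {q0, q1}

{q0, q1}


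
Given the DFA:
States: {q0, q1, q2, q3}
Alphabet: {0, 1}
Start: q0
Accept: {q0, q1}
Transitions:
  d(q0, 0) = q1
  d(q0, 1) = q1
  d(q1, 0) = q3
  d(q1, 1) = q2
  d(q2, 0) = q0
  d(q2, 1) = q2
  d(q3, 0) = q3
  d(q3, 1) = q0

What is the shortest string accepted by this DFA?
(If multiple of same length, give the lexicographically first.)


BFS by string length (lex-first path to each state shown):
  len 0: q0<-""
Found accept state at length 0.

"" (empty string)


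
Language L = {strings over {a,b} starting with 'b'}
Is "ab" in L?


first symbol = 'a'

No, "ab" is not in L


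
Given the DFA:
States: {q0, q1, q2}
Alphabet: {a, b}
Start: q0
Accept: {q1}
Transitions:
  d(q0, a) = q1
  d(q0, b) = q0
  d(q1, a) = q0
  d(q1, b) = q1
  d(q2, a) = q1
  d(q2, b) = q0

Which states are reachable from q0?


BFS from q0:
  layer 0: {q0}
  layer 1: {q1}

{q0, q1}
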